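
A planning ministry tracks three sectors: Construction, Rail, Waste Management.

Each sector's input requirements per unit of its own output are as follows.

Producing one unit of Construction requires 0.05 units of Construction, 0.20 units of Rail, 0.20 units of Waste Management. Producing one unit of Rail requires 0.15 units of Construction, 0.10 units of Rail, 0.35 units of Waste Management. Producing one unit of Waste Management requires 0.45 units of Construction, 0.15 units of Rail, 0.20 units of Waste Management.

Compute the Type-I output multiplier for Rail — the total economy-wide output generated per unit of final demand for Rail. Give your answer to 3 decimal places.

m_2 = 2.657

I − A =
  [   0.95    -0.15    -0.45]
  [  -0.20     0.90    -0.15]
  [  -0.20    -0.35     0.80]
Cofactors of I−A, C_ij = (−1)^(i+j)·(minor ij) (rows/columns in the sector order above):
  C_11 = (0.90)(0.80) − (-0.15)(-0.35) = 0.6675
  C_12 = −[(-0.20)(0.80) − (-0.15)(-0.20)] = 0.1900
  C_13 = (-0.20)(-0.35) − (0.90)(-0.20) = 0.2500
  C_21 = −[(-0.15)(0.80) − (-0.45)(-0.35)] = 0.2775
  C_22 = (0.95)(0.80) − (-0.45)(-0.20) = 0.6700
  C_23 = −[(0.95)(-0.35) − (-0.15)(-0.20)] = 0.3625
  C_31 = (-0.15)(-0.15) − (-0.45)(0.90) = 0.4275
  C_32 = −[(0.95)(-0.15) − (-0.45)(-0.20)] = 0.2325
  C_33 = (0.95)(0.90) − (-0.15)(-0.20) = 0.8250
det(I−A) = Σ_j (I−A)_1j·C_1j = (0.95)(0.6675) + (-0.15)(0.1900) + (-0.45)(0.2500) = 0.493125
adj(I−A) = Cᵀ =
  [ 0.6675   0.2775   0.4275]
  [ 0.1900   0.6700   0.2325]
  [ 0.2500   0.3625   0.8250]
(I − A)⁻¹ = adj(I−A) / det(I−A) ≈
  [   1.3536     0.5627     0.8669]
  [   0.3853     1.3587     0.4715]
  [   0.5070     0.7351     1.6730]
The output multiplier for sector j is the column-j sum of the Leontief inverse (I − A)⁻¹ = adj(I−A) / det(I−A).
Column 2 of adj(I−A): (0.2775, 0.6700, 0.3625); det(I−A) = 0.493125.
m_2 = (0.2775 + 0.6700 + 0.3625) / 0.493125 = 1.31 / 0.493125 ≈ 2.657.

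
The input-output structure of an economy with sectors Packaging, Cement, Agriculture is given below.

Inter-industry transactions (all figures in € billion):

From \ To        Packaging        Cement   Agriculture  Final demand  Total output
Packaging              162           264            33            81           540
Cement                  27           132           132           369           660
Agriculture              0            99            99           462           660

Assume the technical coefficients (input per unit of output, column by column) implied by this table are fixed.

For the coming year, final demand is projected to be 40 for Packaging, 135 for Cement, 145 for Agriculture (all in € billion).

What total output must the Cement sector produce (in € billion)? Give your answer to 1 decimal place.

Technical coefficients a_ij = z_ij / X_j:
  a_PP = 162/540 = 0.30, a_CP = 27/540 = 0.05, a_AP = 0/540 = 0.00
  a_PC = 264/660 = 0.40, a_CC = 132/660 = 0.20, a_AC = 99/660 = 0.15
  a_PA = 33/660 = 0.05, a_CA = 132/660 = 0.20, a_AA = 99/660 = 0.15
I − A =
  [   0.70    -0.40    -0.05]
  [  -0.05     0.80    -0.20]
  [   0.00    -0.15     0.85]
Cofactors of I−A, C_ij = (−1)^(i+j)·(minor ij) (rows/columns in the sector order above):
  C_11 = (0.80)(0.85) − (-0.20)(-0.15) = 0.6500
  C_12 = −[(-0.05)(0.85) − (-0.20)(0.00)] = 0.0425
  C_13 = (-0.05)(-0.15) − (0.80)(0.00) = 0.0075
  C_21 = −[(-0.40)(0.85) − (-0.05)(-0.15)] = 0.3475
  C_22 = (0.70)(0.85) − (-0.05)(0.00) = 0.5950
  C_23 = −[(0.70)(-0.15) − (-0.40)(0.00)] = 0.1050
  C_31 = (-0.40)(-0.20) − (-0.05)(0.80) = 0.1200
  C_32 = −[(0.70)(-0.20) − (-0.05)(-0.05)] = 0.1425
  C_33 = (0.70)(0.80) − (-0.40)(-0.05) = 0.5400
det(I−A) = Σ_j (I−A)_1j·C_1j = (0.70)(0.6500) + (-0.40)(0.0425) + (-0.05)(0.0075) = 0.437625
adj(I−A) = Cᵀ =
  [ 0.6500   0.3475   0.1200]
  [ 0.0425   0.5950   0.1425]
  [ 0.0075   0.1050   0.5400]
(I − A)⁻¹ = adj(I−A) / det(I−A) ≈
  [   1.4853     0.7941     0.2742]
  [   0.0971     1.3596     0.3256]
  [   0.0171     0.2399     1.2339]
x = (I − A)⁻¹ d = adj(I−A)·d / det(I−A), with det(I−A) = 0.437625:
  x_P = (0.6500·40 + 0.3475·135 + 0.1200·145) / 0.437625 = 90.3125 / 0.437625 ≈ 206.4
  x_C = (0.0425·40 + 0.5950·135 + 0.1425·145) / 0.437625 = 102.6875 / 0.437625 ≈ 234.6
  x_A = (0.0075·40 + 0.1050·135 + 0.5400·145) / 0.437625 = 92.775 / 0.437625 ≈ 212.0

x_C = 234.6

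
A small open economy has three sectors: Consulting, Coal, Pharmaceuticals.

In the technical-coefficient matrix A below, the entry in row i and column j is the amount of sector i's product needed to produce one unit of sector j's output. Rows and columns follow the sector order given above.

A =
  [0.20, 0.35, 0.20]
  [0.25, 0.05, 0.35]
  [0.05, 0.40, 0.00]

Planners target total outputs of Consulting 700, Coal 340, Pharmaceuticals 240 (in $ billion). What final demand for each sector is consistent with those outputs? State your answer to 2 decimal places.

d_1 = 393.00, d_2 = 64.00, d_3 = 69.00

I − A =
  [   0.80    -0.35    -0.20]
  [  -0.25     0.95    -0.35]
  [  -0.05    -0.40     1.00]
d = (I − A) x:
  d_1 = (+0.80)·700 + (-0.35)·340 + (-0.20)·240 = 393.00
  d_2 = (-0.25)·700 + (+0.95)·340 + (-0.35)·240 = 64.00
  d_3 = (-0.05)·700 + (-0.40)·340 + (+1.00)·240 = 69.00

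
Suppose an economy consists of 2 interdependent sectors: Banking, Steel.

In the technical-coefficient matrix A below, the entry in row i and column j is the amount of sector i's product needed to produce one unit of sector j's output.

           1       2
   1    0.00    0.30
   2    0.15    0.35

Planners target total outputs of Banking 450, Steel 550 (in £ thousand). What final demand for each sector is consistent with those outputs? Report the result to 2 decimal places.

d_1 = 285.00, d_2 = 290.00

I − A =
  [   1.00    -0.30]
  [  -0.15     0.65]
d = (I − A) x:
  d_1 = (+1.00)·450 + (-0.30)·550 = 285.00
  d_2 = (-0.15)·450 + (+0.65)·550 = 290.00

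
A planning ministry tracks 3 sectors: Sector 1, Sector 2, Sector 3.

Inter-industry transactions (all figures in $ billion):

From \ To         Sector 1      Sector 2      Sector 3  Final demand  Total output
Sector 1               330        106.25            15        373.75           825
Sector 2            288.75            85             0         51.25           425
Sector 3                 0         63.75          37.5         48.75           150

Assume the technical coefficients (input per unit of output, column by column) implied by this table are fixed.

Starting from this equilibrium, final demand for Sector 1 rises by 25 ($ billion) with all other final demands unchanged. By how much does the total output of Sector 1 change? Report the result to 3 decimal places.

Δx_1 = 51.881

Technical coefficients a_ij = z_ij / X_j:
  a_11 = 330/825 = 0.40, a_21 = 288.75/825 = 0.35, a_31 = 0/825 = 0.00
  a_12 = 106.25/425 = 0.25, a_22 = 85/425 = 0.20, a_32 = 63.75/425 = 0.15
  a_13 = 15/150 = 0.10, a_23 = 0/150 = 0.00, a_33 = 37.5/150 = 0.25
I − A =
  [   0.60    -0.25    -0.10]
  [  -0.35     0.80     0.00]
  [   0.00    -0.15     0.75]
Cofactors of I−A, C_ij = (−1)^(i+j)·(minor ij) (rows/columns in the sector order above):
  C_11 = (0.80)(0.75) − (0.00)(-0.15) = 0.6000
  C_12 = −[(-0.35)(0.75) − (0.00)(0.00)] = 0.2625
  C_13 = (-0.35)(-0.15) − (0.80)(0.00) = 0.0525
  C_21 = −[(-0.25)(0.75) − (-0.10)(-0.15)] = 0.2025
  C_22 = (0.60)(0.75) − (-0.10)(0.00) = 0.4500
  C_23 = −[(0.60)(-0.15) − (-0.25)(0.00)] = 0.0900
  C_31 = (-0.25)(0.00) − (-0.10)(0.80) = 0.0800
  C_32 = −[(0.60)(0.00) − (-0.10)(-0.35)] = 0.0350
  C_33 = (0.60)(0.80) − (-0.25)(-0.35) = 0.3925
det(I−A) = Σ_j (I−A)_1j·C_1j = (0.60)(0.6000) + (-0.25)(0.2625) + (-0.10)(0.0525) = 0.289125
adj(I−A) = Cᵀ =
  [ 0.6000   0.2025   0.0800]
  [ 0.2625   0.4500   0.0350]
  [ 0.0525   0.0900   0.3925]
(I − A)⁻¹ = adj(I−A) / det(I−A) ≈
  [   2.0752     0.7004     0.2767]
  [   0.9079     1.5564     0.1211]
  [   0.1816     0.3113     1.3575]
Δx = (I − A)⁻¹ Δd with Δd having +25 in the Sector 1 component and 0 elsewhere.
So Δx_1 = L_11 · (+25), where L_11 = adj(I−A)_11 / det(I−A) = 0.6000 / 0.289125.
Δx_1 = 0.6000 × (+25) / 0.289125 = 15.00 / 0.289125 ≈ 51.881.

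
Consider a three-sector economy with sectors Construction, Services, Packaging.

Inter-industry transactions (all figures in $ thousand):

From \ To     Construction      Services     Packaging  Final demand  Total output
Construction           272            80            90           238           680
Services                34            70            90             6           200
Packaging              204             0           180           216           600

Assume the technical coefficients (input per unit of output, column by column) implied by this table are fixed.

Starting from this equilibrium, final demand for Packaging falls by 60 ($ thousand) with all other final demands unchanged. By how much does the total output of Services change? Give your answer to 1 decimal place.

Δx_2 = -27.6

Technical coefficients a_ij = z_ij / X_j:
  a_11 = 272/680 = 0.40, a_21 = 34/680 = 0.05, a_31 = 204/680 = 0.30
  a_12 = 80/200 = 0.40, a_22 = 70/200 = 0.35, a_32 = 0/200 = 0.00
  a_13 = 90/600 = 0.15, a_23 = 90/600 = 0.15, a_33 = 180/600 = 0.30
I − A =
  [   0.60    -0.40    -0.15]
  [  -0.05     0.65    -0.15]
  [  -0.30     0.00     0.70]
Cofactors of I−A, C_ij = (−1)^(i+j)·(minor ij) (rows/columns in the sector order above):
  C_11 = (0.65)(0.70) − (-0.15)(0.00) = 0.4550
  C_12 = −[(-0.05)(0.70) − (-0.15)(-0.30)] = 0.0800
  C_13 = (-0.05)(0.00) − (0.65)(-0.30) = 0.1950
  C_21 = −[(-0.40)(0.70) − (-0.15)(0.00)] = 0.2800
  C_22 = (0.60)(0.70) − (-0.15)(-0.30) = 0.3750
  C_23 = −[(0.60)(0.00) − (-0.40)(-0.30)] = 0.1200
  C_31 = (-0.40)(-0.15) − (-0.15)(0.65) = 0.1575
  C_32 = −[(0.60)(-0.15) − (-0.15)(-0.05)] = 0.0975
  C_33 = (0.60)(0.65) − (-0.40)(-0.05) = 0.3700
det(I−A) = Σ_j (I−A)_1j·C_1j = (0.60)(0.4550) + (-0.40)(0.0800) + (-0.15)(0.1950) = 0.21175
adj(I−A) = Cᵀ =
  [ 0.4550   0.2800   0.1575]
  [ 0.0800   0.3750   0.0975]
  [ 0.1950   0.1200   0.3700]
(I − A)⁻¹ = adj(I−A) / det(I−A) ≈
  [   2.1488     1.3223     0.7438]
  [   0.3778     1.7710     0.4604]
  [   0.9209     0.5667     1.7473]
Δx = (I − A)⁻¹ Δd with Δd having -60 in the Packaging component and 0 elsewhere.
So Δx_2 = L_23 · (-60), where L_23 = adj(I−A)_23 / det(I−A) = 0.0975 / 0.21175.
Δx_2 = 0.0975 × (-60) / 0.21175 = -5.85 / 0.21175 ≈ -27.6.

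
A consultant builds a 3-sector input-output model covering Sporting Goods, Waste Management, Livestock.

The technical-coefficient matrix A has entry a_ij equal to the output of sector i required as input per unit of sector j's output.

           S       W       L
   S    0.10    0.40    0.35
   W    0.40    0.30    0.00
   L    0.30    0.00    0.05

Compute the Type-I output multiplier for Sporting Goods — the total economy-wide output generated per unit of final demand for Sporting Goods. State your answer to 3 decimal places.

I − A =
  [   0.90    -0.40    -0.35]
  [  -0.40     0.70     0.00]
  [  -0.30     0.00     0.95]
Cofactors of I−A, C_ij = (−1)^(i+j)·(minor ij) (rows/columns in the sector order above):
  C_11 = (0.70)(0.95) − (0.00)(0.00) = 0.6650
  C_12 = −[(-0.40)(0.95) − (0.00)(-0.30)] = 0.3800
  C_13 = (-0.40)(0.00) − (0.70)(-0.30) = 0.2100
  C_21 = −[(-0.40)(0.95) − (-0.35)(0.00)] = 0.3800
  C_22 = (0.90)(0.95) − (-0.35)(-0.30) = 0.7500
  C_23 = −[(0.90)(0.00) − (-0.40)(-0.30)] = 0.1200
  C_31 = (-0.40)(0.00) − (-0.35)(0.70) = 0.2450
  C_32 = −[(0.90)(0.00) − (-0.35)(-0.40)] = 0.1400
  C_33 = (0.90)(0.70) − (-0.40)(-0.40) = 0.4700
det(I−A) = Σ_j (I−A)_1j·C_1j = (0.90)(0.6650) + (-0.40)(0.3800) + (-0.35)(0.2100) = 0.3730
adj(I−A) = Cᵀ =
  [ 0.6650   0.3800   0.2450]
  [ 0.3800   0.7500   0.1400]
  [ 0.2100   0.1200   0.4700]
(I − A)⁻¹ = adj(I−A) / det(I−A) ≈
  [   1.7828     1.0188     0.6568]
  [   1.0188     2.0107     0.3753]
  [   0.5630     0.3217     1.2601]
The output multiplier for sector j is the column-j sum of the Leontief inverse (I − A)⁻¹ = adj(I−A) / det(I−A).
Column S of adj(I−A): (0.6650, 0.3800, 0.2100); det(I−A) = 0.3730.
m_S = (0.6650 + 0.3800 + 0.2100) / 0.3730 = 1.255 / 0.3730 ≈ 3.365.

m_S = 3.365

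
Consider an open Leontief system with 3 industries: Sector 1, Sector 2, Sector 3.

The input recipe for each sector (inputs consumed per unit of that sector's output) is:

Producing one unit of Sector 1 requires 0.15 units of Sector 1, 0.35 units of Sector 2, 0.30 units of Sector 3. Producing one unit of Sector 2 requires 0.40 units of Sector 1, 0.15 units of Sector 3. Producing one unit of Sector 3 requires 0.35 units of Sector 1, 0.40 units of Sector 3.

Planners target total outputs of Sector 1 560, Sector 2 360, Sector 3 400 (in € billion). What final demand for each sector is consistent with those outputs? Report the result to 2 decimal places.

I − A =
  [   0.85    -0.40    -0.35]
  [  -0.35     1.00     0.00]
  [  -0.30    -0.15     0.60]
d = (I − A) x:
  d_1 = (+0.85)·560 + (-0.40)·360 + (-0.35)·400 = 192.00
  d_2 = (-0.35)·560 + (+1.00)·360 + (+0.00)·400 = 164.00
  d_3 = (-0.30)·560 + (-0.15)·360 + (+0.60)·400 = 18.00

d_1 = 192.00, d_2 = 164.00, d_3 = 18.00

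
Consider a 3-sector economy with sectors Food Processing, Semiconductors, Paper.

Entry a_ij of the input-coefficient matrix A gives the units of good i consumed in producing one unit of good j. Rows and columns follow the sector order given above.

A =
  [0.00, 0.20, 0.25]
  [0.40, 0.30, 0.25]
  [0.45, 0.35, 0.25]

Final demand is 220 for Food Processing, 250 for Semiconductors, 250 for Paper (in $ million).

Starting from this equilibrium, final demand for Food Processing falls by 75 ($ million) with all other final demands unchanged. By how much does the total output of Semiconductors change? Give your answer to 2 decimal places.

Δx_2 = -128.24

I − A =
  [   1.00    -0.20    -0.25]
  [  -0.40     0.70    -0.25]
  [  -0.45    -0.35     0.75]
Cofactors of I−A, C_ij = (−1)^(i+j)·(minor ij) (rows/columns in the sector order above):
  C_11 = (0.70)(0.75) − (-0.25)(-0.35) = 0.4375
  C_12 = −[(-0.40)(0.75) − (-0.25)(-0.45)] = 0.4125
  C_13 = (-0.40)(-0.35) − (0.70)(-0.45) = 0.4550
  C_21 = −[(-0.20)(0.75) − (-0.25)(-0.35)] = 0.2375
  C_22 = (1.00)(0.75) − (-0.25)(-0.45) = 0.6375
  C_23 = −[(1.00)(-0.35) − (-0.20)(-0.45)] = 0.4400
  C_31 = (-0.20)(-0.25) − (-0.25)(0.70) = 0.2250
  C_32 = −[(1.00)(-0.25) − (-0.25)(-0.40)] = 0.3500
  C_33 = (1.00)(0.70) − (-0.20)(-0.40) = 0.6200
det(I−A) = Σ_j (I−A)_1j·C_1j = (1.00)(0.4375) + (-0.20)(0.4125) + (-0.25)(0.4550) = 0.24125
adj(I−A) = Cᵀ =
  [ 0.4375   0.2375   0.2250]
  [ 0.4125   0.6375   0.3500]
  [ 0.4550   0.4400   0.6200]
(I − A)⁻¹ = adj(I−A) / det(I−A) ≈
  [   1.8135     0.9845     0.9326]
  [   1.7098     2.6425     1.4508]
  [   1.8860     1.8238     2.5699]
Δx = (I − A)⁻¹ Δd with Δd having -75 in the Food Processing component and 0 elsewhere.
So Δx_2 = L_21 · (-75), where L_21 = adj(I−A)_21 / det(I−A) = 0.4125 / 0.24125.
Δx_2 = 0.4125 × (-75) / 0.24125 = -30.9375 / 0.24125 ≈ -128.24.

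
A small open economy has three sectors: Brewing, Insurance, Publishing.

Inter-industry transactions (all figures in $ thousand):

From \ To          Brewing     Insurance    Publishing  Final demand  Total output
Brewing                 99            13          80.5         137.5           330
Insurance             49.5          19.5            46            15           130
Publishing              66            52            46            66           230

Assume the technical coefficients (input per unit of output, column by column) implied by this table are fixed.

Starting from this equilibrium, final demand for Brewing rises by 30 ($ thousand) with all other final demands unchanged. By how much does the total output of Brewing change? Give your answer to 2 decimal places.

Δx_1 = 55.64

Technical coefficients a_ij = z_ij / X_j:
  a_11 = 99/330 = 0.30, a_21 = 49.5/330 = 0.15, a_31 = 66/330 = 0.20
  a_12 = 13/130 = 0.10, a_22 = 19.5/130 = 0.15, a_32 = 52/130 = 0.40
  a_13 = 80.5/230 = 0.35, a_23 = 46/230 = 0.20, a_33 = 46/230 = 0.20
I − A =
  [   0.70    -0.10    -0.35]
  [  -0.15     0.85    -0.20]
  [  -0.20    -0.40     0.80]
Cofactors of I−A, C_ij = (−1)^(i+j)·(minor ij) (rows/columns in the sector order above):
  C_11 = (0.85)(0.80) − (-0.20)(-0.40) = 0.6000
  C_12 = −[(-0.15)(0.80) − (-0.20)(-0.20)] = 0.1600
  C_13 = (-0.15)(-0.40) − (0.85)(-0.20) = 0.2300
  C_21 = −[(-0.10)(0.80) − (-0.35)(-0.40)] = 0.2200
  C_22 = (0.70)(0.80) − (-0.35)(-0.20) = 0.4900
  C_23 = −[(0.70)(-0.40) − (-0.10)(-0.20)] = 0.3000
  C_31 = (-0.10)(-0.20) − (-0.35)(0.85) = 0.3175
  C_32 = −[(0.70)(-0.20) − (-0.35)(-0.15)] = 0.1925
  C_33 = (0.70)(0.85) − (-0.10)(-0.15) = 0.5800
det(I−A) = Σ_j (I−A)_1j·C_1j = (0.70)(0.6000) + (-0.10)(0.1600) + (-0.35)(0.2300) = 0.3235
adj(I−A) = Cᵀ =
  [ 0.6000   0.2200   0.3175]
  [ 0.1600   0.4900   0.1925]
  [ 0.2300   0.3000   0.5800]
(I − A)⁻¹ = adj(I−A) / det(I−A) ≈
  [   1.8547     0.6801     0.9815]
  [   0.4946     1.5147     0.5951]
  [   0.7110     0.9274     1.7929]
Δx = (I − A)⁻¹ Δd with Δd having +30 in the Brewing component and 0 elsewhere.
So Δx_1 = L_11 · (+30), where L_11 = adj(I−A)_11 / det(I−A) = 0.6000 / 0.3235.
Δx_1 = 0.6000 × (+30) / 0.3235 = 18.00 / 0.3235 ≈ 55.64.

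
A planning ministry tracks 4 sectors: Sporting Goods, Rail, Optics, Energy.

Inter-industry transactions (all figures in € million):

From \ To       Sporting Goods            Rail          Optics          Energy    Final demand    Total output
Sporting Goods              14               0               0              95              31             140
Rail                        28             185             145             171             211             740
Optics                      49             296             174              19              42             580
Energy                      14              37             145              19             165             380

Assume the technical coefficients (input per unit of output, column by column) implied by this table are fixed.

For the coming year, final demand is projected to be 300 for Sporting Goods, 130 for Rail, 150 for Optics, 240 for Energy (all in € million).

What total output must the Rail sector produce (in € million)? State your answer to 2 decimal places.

x_R = 1093.27

Technical coefficients a_ij = z_ij / X_j:
  a_SS = 14/140 = 0.10, a_RS = 28/140 = 0.20, a_OS = 49/140 = 0.35, a_ES = 14/140 = 0.10
  a_SR = 0/740 = 0.00, a_RR = 185/740 = 0.25, a_OR = 296/740 = 0.40, a_ER = 37/740 = 0.05
  a_SO = 0/580 = 0.00, a_RO = 145/580 = 0.25, a_OO = 174/580 = 0.30, a_EO = 145/580 = 0.25
  a_SE = 95/380 = 0.25, a_RE = 171/380 = 0.45, a_OE = 19/380 = 0.05, a_EE = 19/380 = 0.05
I − A =
  [   0.90     0.00     0.00    -0.25]
  [  -0.20     0.75    -0.25    -0.45]
  [  -0.35    -0.40     0.70    -0.05]
  [  -0.10    -0.05    -0.25     0.95]
Compute the cofactors C_ij = (−1)^(i+j)·(3×3 minor ij) of I−A; the adjugate is their transpose:
adj(I−A) = Cᵀ =
  [ 0.333000   0.033750   0.050000   0.106250]
  [ 0.285750   0.547875   0.321250   0.351625]
  [ 0.339750   0.338625   0.599750   0.281375]
  [ 0.139500   0.121500   0.180000   0.382500]
det(I−A) = Σ_j (I−A)_1j·C_1j = (0.90)(0.333000) + (0.00)(0.285750) + (0.00)(0.339750) + (-0.25)(0.139500) = 0.264825
(I − A)⁻¹ = adj(I−A) / det(I−A) ≈
  [   1.2574     0.1274     0.1888     0.4012]
  [   1.0790     2.0688     1.2131     1.3278]
  [   1.2829     1.2787     2.2647     1.0625]
  [   0.5268     0.4588     0.6797     1.4444]
x = (I − A)⁻¹ d = adj(I−A)·d / det(I−A), with det(I−A) = 0.264825:
  x_S = (0.333000·300 + 0.033750·130 + 0.050000·150 + 0.106250·240) / 0.264825 = 137.2875 / 0.264825 ≈ 518.41
  x_R = (0.285750·300 + 0.547875·130 + 0.321250·150 + 0.351625·240) / 0.264825 = 289.52625 / 0.264825 ≈ 1093.27
  x_O = (0.339750·300 + 0.338625·130 + 0.599750·150 + 0.281375·240) / 0.264825 = 303.43875 / 0.264825 ≈ 1145.81
  x_E = (0.139500·300 + 0.121500·130 + 0.180000·150 + 0.382500·240) / 0.264825 = 176.445 / 0.264825 ≈ 666.27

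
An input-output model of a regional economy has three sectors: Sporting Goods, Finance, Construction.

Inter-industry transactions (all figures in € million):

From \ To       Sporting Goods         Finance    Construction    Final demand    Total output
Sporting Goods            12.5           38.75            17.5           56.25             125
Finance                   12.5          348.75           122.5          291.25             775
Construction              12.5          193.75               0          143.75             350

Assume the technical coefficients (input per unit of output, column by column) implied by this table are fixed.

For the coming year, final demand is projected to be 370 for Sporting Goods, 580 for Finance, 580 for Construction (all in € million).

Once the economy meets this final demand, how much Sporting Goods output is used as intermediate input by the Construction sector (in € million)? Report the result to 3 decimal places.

Technical coefficients a_ij = z_ij / X_j:
  a_SS = 12.5/125 = 0.10, a_FS = 12.5/125 = 0.10, a_CS = 12.5/125 = 0.10
  a_SF = 38.75/775 = 0.05, a_FF = 348.75/775 = 0.45, a_CF = 193.75/775 = 0.25
  a_SC = 17.5/350 = 0.05, a_FC = 122.5/350 = 0.35, a_CC = 0/350 = 0.00
I − A =
  [   0.90    -0.05    -0.05]
  [  -0.10     0.55    -0.35]
  [  -0.10    -0.25     1.00]
Cofactors of I−A, C_ij = (−1)^(i+j)·(minor ij) (rows/columns in the sector order above):
  C_11 = (0.55)(1.00) − (-0.35)(-0.25) = 0.4625
  C_12 = −[(-0.10)(1.00) − (-0.35)(-0.10)] = 0.1350
  C_13 = (-0.10)(-0.25) − (0.55)(-0.10) = 0.0800
  C_21 = −[(-0.05)(1.00) − (-0.05)(-0.25)] = 0.0625
  C_22 = (0.90)(1.00) − (-0.05)(-0.10) = 0.8950
  C_23 = −[(0.90)(-0.25) − (-0.05)(-0.10)] = 0.2300
  C_31 = (-0.05)(-0.35) − (-0.05)(0.55) = 0.0450
  C_32 = −[(0.90)(-0.35) − (-0.05)(-0.10)] = 0.3200
  C_33 = (0.90)(0.55) − (-0.05)(-0.10) = 0.4900
det(I−A) = Σ_j (I−A)_1j·C_1j = (0.90)(0.4625) + (-0.05)(0.1350) + (-0.05)(0.0800) = 0.4055
adj(I−A) = Cᵀ =
  [ 0.4625   0.0625   0.0450]
  [ 0.1350   0.8950   0.3200]
  [ 0.0800   0.2300   0.4900]
(I − A)⁻¹ = adj(I−A) / det(I−A) ≈
  [   1.1406     0.1541     0.1110]
  [   0.3329     2.2072     0.7891]
  [   0.1973     0.5672     1.2084]
First solve x = (I − A)⁻¹ d = adj(I−A)·d / det(I−A); in particular x_C = (0.0800·370 + 0.2300·580 + 0.4900·580) / 0.4055 = 447.20 / 0.4055 ≈ 1102.83600.
Intermediate flow from S to C: z_SC = a_SC · x_C = 0.05 × 447.20 / 0.4055 = 22.36 / 0.4055 ≈ 55.142.

z_SC = 55.142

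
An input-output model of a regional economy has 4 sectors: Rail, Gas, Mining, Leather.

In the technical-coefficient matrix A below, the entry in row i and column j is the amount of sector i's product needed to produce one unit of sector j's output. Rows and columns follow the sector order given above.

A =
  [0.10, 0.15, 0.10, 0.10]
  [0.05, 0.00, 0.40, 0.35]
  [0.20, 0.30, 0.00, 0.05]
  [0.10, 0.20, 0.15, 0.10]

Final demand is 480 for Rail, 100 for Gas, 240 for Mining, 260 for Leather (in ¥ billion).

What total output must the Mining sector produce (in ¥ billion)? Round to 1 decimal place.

x_M = 600.5

I − A =
  [   0.90    -0.15    -0.10    -0.10]
  [  -0.05     1.00    -0.40    -0.35]
  [  -0.20    -0.30     1.00    -0.05]
  [  -0.10    -0.20    -0.15     0.90]
Compute the cofactors C_ij = (−1)^(i+j)·(3×3 minor ij) of I−A; the adjugate is their transpose:
adj(I−A) = Cᵀ =
  [ 0.694750   0.186375   0.167875   0.159000]
  [ 0.164125   0.771750   0.376000   0.339250]
  [ 0.195500   0.280750   0.724000   0.171125]
  [ 0.146250   0.239000   0.222875   0.751000]
det(I−A) = Σ_j (I−A)_1j·C_1j = (0.90)(0.694750) + (-0.15)(0.164125) + (-0.10)(0.195500) + (-0.10)(0.146250) = 0.56648125
(I − A)⁻¹ = adj(I−A) / det(I−A) ≈
  [   1.2264     0.3290     0.2963     0.2807]
  [   0.2897     1.3624     0.6637     0.5989]
  [   0.3451     0.4956     1.2781     0.3021]
  [   0.2582     0.4219     0.3934     1.3257]
x = (I − A)⁻¹ d = adj(I−A)·d / det(I−A), with det(I−A) = 0.56648125:
  x_R = (0.694750·480 + 0.186375·100 + 0.167875·240 + 0.159000·260) / 0.56648125 = 433.7475 / 0.56648125 ≈ 765.7
  x_G = (0.164125·480 + 0.771750·100 + 0.376000·240 + 0.339250·260) / 0.56648125 = 334.40 / 0.56648125 ≈ 590.3
  x_M = (0.195500·480 + 0.280750·100 + 0.724000·240 + 0.171125·260) / 0.56648125 = 340.1675 / 0.56648125 ≈ 600.5
  x_L = (0.146250·480 + 0.239000·100 + 0.222875·240 + 0.751000·260) / 0.56648125 = 342.85 / 0.56648125 ≈ 605.2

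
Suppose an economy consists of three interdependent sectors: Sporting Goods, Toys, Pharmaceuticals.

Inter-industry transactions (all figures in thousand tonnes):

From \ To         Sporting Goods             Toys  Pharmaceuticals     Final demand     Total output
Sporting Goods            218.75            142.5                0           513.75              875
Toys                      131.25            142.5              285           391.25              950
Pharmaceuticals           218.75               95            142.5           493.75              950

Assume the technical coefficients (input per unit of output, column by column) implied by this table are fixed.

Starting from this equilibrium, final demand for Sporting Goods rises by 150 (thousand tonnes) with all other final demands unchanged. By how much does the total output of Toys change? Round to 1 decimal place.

Technical coefficients a_ij = z_ij / X_j:
  a_SS = 218.75/875 = 0.25, a_TS = 131.25/875 = 0.15, a_PS = 218.75/875 = 0.25
  a_ST = 142.5/950 = 0.15, a_TT = 142.5/950 = 0.15, a_PT = 95/950 = 0.10
  a_SP = 0/950 = 0.00, a_TP = 285/950 = 0.30, a_PP = 142.5/950 = 0.15
I − A =
  [   0.75    -0.15     0.00]
  [  -0.15     0.85    -0.30]
  [  -0.25    -0.10     0.85]
Cofactors of I−A, C_ij = (−1)^(i+j)·(minor ij) (rows/columns in the sector order above):
  C_11 = (0.85)(0.85) − (-0.30)(-0.10) = 0.6925
  C_12 = −[(-0.15)(0.85) − (-0.30)(-0.25)] = 0.2025
  C_13 = (-0.15)(-0.10) − (0.85)(-0.25) = 0.2275
  C_21 = −[(-0.15)(0.85) − (0.00)(-0.10)] = 0.1275
  C_22 = (0.75)(0.85) − (0.00)(-0.25) = 0.6375
  C_23 = −[(0.75)(-0.10) − (-0.15)(-0.25)] = 0.1125
  C_31 = (-0.15)(-0.30) − (0.00)(0.85) = 0.0450
  C_32 = −[(0.75)(-0.30) − (0.00)(-0.15)] = 0.2250
  C_33 = (0.75)(0.85) − (-0.15)(-0.15) = 0.6150
det(I−A) = Σ_j (I−A)_1j·C_1j = (0.75)(0.6925) + (-0.15)(0.2025) + (0.00)(0.2275) = 0.4890
adj(I−A) = Cᵀ =
  [ 0.6925   0.1275   0.0450]
  [ 0.2025   0.6375   0.2250]
  [ 0.2275   0.1125   0.6150]
(I − A)⁻¹ = adj(I−A) / det(I−A) ≈
  [   1.4162     0.2607     0.0920]
  [   0.4141     1.3037     0.4601]
  [   0.4652     0.2301     1.2577]
Δx = (I − A)⁻¹ Δd with Δd having +150 in the Sporting Goods component and 0 elsewhere.
So Δx_T = L_TS · (+150), where L_TS = adj(I−A)_TS / det(I−A) = 0.2025 / 0.4890.
Δx_T = 0.2025 × (+150) / 0.4890 = 30.375 / 0.4890 ≈ 62.1.

Δx_T = 62.1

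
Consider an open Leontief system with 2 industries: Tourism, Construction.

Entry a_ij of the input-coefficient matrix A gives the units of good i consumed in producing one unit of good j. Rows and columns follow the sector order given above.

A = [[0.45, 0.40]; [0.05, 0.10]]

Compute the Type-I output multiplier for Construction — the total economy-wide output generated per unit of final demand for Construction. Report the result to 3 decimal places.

m_2 = 2.000

I − A =
  [   0.55    -0.40]
  [  -0.05     0.90]
det(I−A) = (0.55)(0.90) − (-0.40)(-0.05) = 0.4750
adj(I−A) = [[0.90, 0.40], [0.05, 0.55]]
(I − A)⁻¹ = adj(I−A) / det(I−A) ≈
  [   1.8947     0.8421]
  [   0.1053     1.1579]
The output multiplier for sector j is the column-j sum of the Leontief inverse (I − A)⁻¹ = adj(I−A) / det(I−A).
Column 2 of adj(I−A): (0.40, 0.55); det(I−A) = 0.4750.
m_2 = (0.40 + 0.55) / 0.4750 = 0.95 / 0.4750 = 2.000.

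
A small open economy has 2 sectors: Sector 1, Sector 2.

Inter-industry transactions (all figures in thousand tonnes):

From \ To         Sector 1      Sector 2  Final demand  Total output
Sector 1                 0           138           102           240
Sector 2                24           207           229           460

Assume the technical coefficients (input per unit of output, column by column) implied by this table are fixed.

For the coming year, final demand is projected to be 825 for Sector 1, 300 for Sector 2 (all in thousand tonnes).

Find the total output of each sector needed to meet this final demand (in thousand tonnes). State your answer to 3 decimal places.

Technical coefficients a_ij = z_ij / X_j:
  a_11 = 0/240 = 0.00, a_21 = 24/240 = 0.10
  a_12 = 138/460 = 0.30, a_22 = 207/460 = 0.45
I − A =
  [   1.00    -0.30]
  [  -0.10     0.55]
det(I−A) = (1.00)(0.55) − (-0.30)(-0.10) = 0.5200
adj(I−A) = [[0.55, 0.30], [0.10, 1.00]]
(I − A)⁻¹ = adj(I−A) / det(I−A) ≈
  [   1.0577     0.5769]
  [   0.1923     1.9231]
x = (I − A)⁻¹ d = adj(I−A)·d / det(I−A), with det(I−A) = 0.5200:
  x_1 = (0.55·825 + 0.30·300) / 0.5200 = 543.75 / 0.5200 ≈ 1045.673
  x_2 = (0.10·825 + 1.00·300) / 0.5200 = 382.50 / 0.5200 ≈ 735.577

x_1 = 1045.673, x_2 = 735.577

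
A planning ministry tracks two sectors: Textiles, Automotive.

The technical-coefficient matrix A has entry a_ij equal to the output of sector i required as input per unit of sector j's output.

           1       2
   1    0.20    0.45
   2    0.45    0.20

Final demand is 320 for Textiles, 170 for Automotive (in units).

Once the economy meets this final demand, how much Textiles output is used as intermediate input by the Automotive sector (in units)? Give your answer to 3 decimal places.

z_12 = 288.000

I − A =
  [   0.80    -0.45]
  [  -0.45     0.80]
det(I−A) = (0.80)(0.80) − (-0.45)(-0.45) = 0.4375
adj(I−A) = [[0.80, 0.45], [0.45, 0.80]]
(I − A)⁻¹ = adj(I−A) / det(I−A) ≈
  [   1.8286     1.0286]
  [   1.0286     1.8286]
First solve x = (I − A)⁻¹ d = adj(I−A)·d / det(I−A); in particular x_2 = (0.45·320 + 0.80·170) / 0.4375 = 280.00 / 0.4375 = 640.00000.
Intermediate flow from 1 to 2: z_12 = a_12 · x_2 = 0.45 × 280.00 / 0.4375 = 126.00 / 0.4375 = 288.000.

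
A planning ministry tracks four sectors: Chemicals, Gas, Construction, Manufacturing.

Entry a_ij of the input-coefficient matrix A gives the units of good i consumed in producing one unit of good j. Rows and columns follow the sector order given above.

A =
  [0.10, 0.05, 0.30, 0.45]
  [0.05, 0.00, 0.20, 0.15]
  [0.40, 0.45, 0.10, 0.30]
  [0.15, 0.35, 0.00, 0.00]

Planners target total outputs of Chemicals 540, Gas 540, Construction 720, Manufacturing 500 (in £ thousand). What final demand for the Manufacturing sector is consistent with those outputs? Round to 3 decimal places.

d_4 = 230.000

I − A =
  [   0.90    -0.05    -0.30    -0.45]
  [  -0.05     1.00    -0.20    -0.15]
  [  -0.40    -0.45     0.90    -0.30]
  [  -0.15    -0.35     0.00     1.00]
d = (I − A) x:
  d_1 = (+0.90)·540 + (-0.05)·540 + (-0.30)·720 + (-0.45)·500 = 18.000
  d_2 = (-0.05)·540 + (+1.00)·540 + (-0.20)·720 + (-0.15)·500 = 294.000
  d_3 = (-0.40)·540 + (-0.45)·540 + (+0.90)·720 + (-0.30)·500 = 39.000
  d_4 = (-0.15)·540 + (-0.35)·540 + (+0.00)·720 + (+1.00)·500 = 230.000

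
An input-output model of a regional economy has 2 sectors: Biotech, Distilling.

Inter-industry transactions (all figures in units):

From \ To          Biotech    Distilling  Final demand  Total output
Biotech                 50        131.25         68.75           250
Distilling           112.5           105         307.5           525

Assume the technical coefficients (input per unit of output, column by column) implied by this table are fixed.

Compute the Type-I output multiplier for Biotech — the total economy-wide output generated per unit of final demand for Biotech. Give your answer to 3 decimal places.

m_1 = 2.370

Technical coefficients a_ij = z_ij / X_j:
  a_11 = 50/250 = 0.20, a_21 = 112.5/250 = 0.45
  a_12 = 131.25/525 = 0.25, a_22 = 105/525 = 0.20
I − A =
  [   0.80    -0.25]
  [  -0.45     0.80]
det(I−A) = (0.80)(0.80) − (-0.25)(-0.45) = 0.5275
adj(I−A) = [[0.80, 0.25], [0.45, 0.80]]
(I − A)⁻¹ = adj(I−A) / det(I−A) ≈
  [   1.5166     0.4739]
  [   0.8531     1.5166]
The output multiplier for sector j is the column-j sum of the Leontief inverse (I − A)⁻¹ = adj(I−A) / det(I−A).
Column 1 of adj(I−A): (0.80, 0.45); det(I−A) = 0.5275.
m_1 = (0.80 + 0.45) / 0.5275 = 1.25 / 0.5275 ≈ 2.370.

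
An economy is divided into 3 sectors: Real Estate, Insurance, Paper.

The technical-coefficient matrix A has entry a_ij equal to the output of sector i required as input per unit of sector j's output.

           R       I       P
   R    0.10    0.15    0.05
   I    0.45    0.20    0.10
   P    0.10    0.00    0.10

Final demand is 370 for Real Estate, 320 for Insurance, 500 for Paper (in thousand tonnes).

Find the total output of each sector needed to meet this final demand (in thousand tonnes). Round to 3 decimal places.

I − A =
  [   0.90    -0.15    -0.05]
  [  -0.45     0.80    -0.10]
  [  -0.10     0.00     0.90]
Cofactors of I−A, C_ij = (−1)^(i+j)·(minor ij) (rows/columns in the sector order above):
  C_11 = (0.80)(0.90) − (-0.10)(0.00) = 0.7200
  C_12 = −[(-0.45)(0.90) − (-0.10)(-0.10)] = 0.4150
  C_13 = (-0.45)(0.00) − (0.80)(-0.10) = 0.0800
  C_21 = −[(-0.15)(0.90) − (-0.05)(0.00)] = 0.1350
  C_22 = (0.90)(0.90) − (-0.05)(-0.10) = 0.8050
  C_23 = −[(0.90)(0.00) − (-0.15)(-0.10)] = 0.0150
  C_31 = (-0.15)(-0.10) − (-0.05)(0.80) = 0.0550
  C_32 = −[(0.90)(-0.10) − (-0.05)(-0.45)] = 0.1125
  C_33 = (0.90)(0.80) − (-0.15)(-0.45) = 0.6525
det(I−A) = Σ_j (I−A)_1j·C_1j = (0.90)(0.7200) + (-0.15)(0.4150) + (-0.05)(0.0800) = 0.58175
adj(I−A) = Cᵀ =
  [ 0.7200   0.1350   0.0550]
  [ 0.4150   0.8050   0.1125]
  [ 0.0800   0.0150   0.6525]
(I − A)⁻¹ = adj(I−A) / det(I−A) ≈
  [   1.2376     0.2321     0.0945]
  [   0.7134     1.3838     0.1934]
  [   0.1375     0.0258     1.1216]
x = (I − A)⁻¹ d = adj(I−A)·d / det(I−A), with det(I−A) = 0.58175:
  x_R = (0.7200·370 + 0.1350·320 + 0.0550·500) / 0.58175 = 337.10 / 0.58175 ≈ 579.459
  x_I = (0.4150·370 + 0.8050·320 + 0.1125·500) / 0.58175 = 467.40 / 0.58175 ≈ 803.438
  x_P = (0.0800·370 + 0.0150·320 + 0.6525·500) / 0.58175 = 360.65 / 0.58175 ≈ 619.940

x_R = 579.459, x_I = 803.438, x_P = 619.940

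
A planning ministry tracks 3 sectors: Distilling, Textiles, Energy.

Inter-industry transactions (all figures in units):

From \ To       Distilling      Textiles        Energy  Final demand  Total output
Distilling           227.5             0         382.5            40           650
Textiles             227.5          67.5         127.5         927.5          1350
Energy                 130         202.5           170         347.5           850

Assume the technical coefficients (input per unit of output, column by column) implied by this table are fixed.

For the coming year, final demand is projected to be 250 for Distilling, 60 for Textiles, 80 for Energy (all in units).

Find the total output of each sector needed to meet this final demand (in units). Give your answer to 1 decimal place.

Technical coefficients a_ij = z_ij / X_j:
  a_DD = 227.5/650 = 0.35, a_TD = 227.5/650 = 0.35, a_ED = 130/650 = 0.20
  a_DT = 0/1350 = 0.00, a_TT = 67.5/1350 = 0.05, a_ET = 202.5/1350 = 0.15
  a_DE = 382.5/850 = 0.45, a_TE = 127.5/850 = 0.15, a_EE = 170/850 = 0.20
I − A =
  [   0.65     0.00    -0.45]
  [  -0.35     0.95    -0.15]
  [  -0.20    -0.15     0.80]
Cofactors of I−A, C_ij = (−1)^(i+j)·(minor ij) (rows/columns in the sector order above):
  C_11 = (0.95)(0.80) − (-0.15)(-0.15) = 0.7375
  C_12 = −[(-0.35)(0.80) − (-0.15)(-0.20)] = 0.3100
  C_13 = (-0.35)(-0.15) − (0.95)(-0.20) = 0.2425
  C_21 = −[(0.00)(0.80) − (-0.45)(-0.15)] = 0.0675
  C_22 = (0.65)(0.80) − (-0.45)(-0.20) = 0.4300
  C_23 = −[(0.65)(-0.15) − (0.00)(-0.20)] = 0.0975
  C_31 = (0.00)(-0.15) − (-0.45)(0.95) = 0.4275
  C_32 = −[(0.65)(-0.15) − (-0.45)(-0.35)] = 0.2550
  C_33 = (0.65)(0.95) − (0.00)(-0.35) = 0.6175
det(I−A) = Σ_j (I−A)_1j·C_1j = (0.65)(0.7375) + (0.00)(0.3100) + (-0.45)(0.2425) = 0.37025
adj(I−A) = Cᵀ =
  [ 0.7375   0.0675   0.4275]
  [ 0.3100   0.4300   0.2550]
  [ 0.2425   0.0975   0.6175]
(I − A)⁻¹ = adj(I−A) / det(I−A) ≈
  [   1.9919     0.1823     1.1546]
  [   0.8373     1.1614     0.6887]
  [   0.6550     0.2633     1.6678]
x = (I − A)⁻¹ d = adj(I−A)·d / det(I−A), with det(I−A) = 0.37025:
  x_D = (0.7375·250 + 0.0675·60 + 0.4275·80) / 0.37025 = 222.625 / 0.37025 ≈ 601.3
  x_T = (0.3100·250 + 0.4300·60 + 0.2550·80) / 0.37025 = 123.70 / 0.37025 ≈ 334.1
  x_E = (0.2425·250 + 0.0975·60 + 0.6175·80) / 0.37025 = 115.875 / 0.37025 ≈ 313.0

x_D = 601.3, x_T = 334.1, x_E = 313.0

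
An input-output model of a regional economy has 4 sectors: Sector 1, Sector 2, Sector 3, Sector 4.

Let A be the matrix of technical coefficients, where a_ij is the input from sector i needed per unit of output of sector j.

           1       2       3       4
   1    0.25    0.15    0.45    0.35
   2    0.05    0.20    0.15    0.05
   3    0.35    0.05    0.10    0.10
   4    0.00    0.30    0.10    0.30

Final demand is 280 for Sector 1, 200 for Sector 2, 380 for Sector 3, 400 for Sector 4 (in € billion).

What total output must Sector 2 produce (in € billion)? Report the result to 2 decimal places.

I − A =
  [   0.75    -0.15    -0.45    -0.35]
  [  -0.05     0.80    -0.15    -0.05]
  [  -0.35    -0.05     0.90    -0.10]
  [   0.00    -0.30    -0.10     0.70]
Compute the cofactors C_ij = (−1)^(i+j)·(3×3 minor ij) of I−A; the adjugate is their transpose:
adj(I−A) = Cᵀ =
  [ 0.472500   0.218500   0.305500   0.295500]
  [ 0.069500   0.342500   0.100000   0.073500]
  [ 0.194000   0.122250   0.398250   0.162625]
  [ 0.057500   0.164250   0.099750   0.392625]
det(I−A) = Σ_j (I−A)_1j·C_1j = (0.75)(0.472500) + (-0.15)(0.069500) + (-0.45)(0.194000) + (-0.35)(0.057500) = 0.236525
(I − A)⁻¹ = adj(I−A) / det(I−A) ≈
  [   1.9977     0.9238     1.2916     1.2493]
  [   0.2938     1.4480     0.4228     0.3107]
  [   0.8202     0.5169     1.6838     0.6876]
  [   0.2431     0.6944     0.4217     1.6600]
x = (I − A)⁻¹ d = adj(I−A)·d / det(I−A), with det(I−A) = 0.236525:
  x_1 = (0.472500·280 + 0.218500·200 + 0.305500·380 + 0.295500·400) / 0.236525 = 410.29 / 0.236525 ≈ 1734.66
  x_2 = (0.069500·280 + 0.342500·200 + 0.100000·380 + 0.073500·400) / 0.236525 = 155.36 / 0.236525 ≈ 656.84
  x_3 = (0.194000·280 + 0.122250·200 + 0.398250·380 + 0.162625·400) / 0.236525 = 295.155 / 0.236525 ≈ 1247.88
  x_4 = (0.057500·280 + 0.164250·200 + 0.099750·380 + 0.392625·400) / 0.236525 = 243.905 / 0.236525 ≈ 1031.20

x_2 = 656.84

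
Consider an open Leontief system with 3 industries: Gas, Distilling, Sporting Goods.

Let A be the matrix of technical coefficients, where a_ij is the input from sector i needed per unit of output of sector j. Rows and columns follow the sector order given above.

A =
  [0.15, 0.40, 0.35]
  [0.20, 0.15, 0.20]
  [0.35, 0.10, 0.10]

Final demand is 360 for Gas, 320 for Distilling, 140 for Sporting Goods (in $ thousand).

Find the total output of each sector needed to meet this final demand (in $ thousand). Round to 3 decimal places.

x_G = 1059.994, x_D = 779.864, x_S = 654.427

I − A =
  [   0.85    -0.40    -0.35]
  [  -0.20     0.85    -0.20]
  [  -0.35    -0.10     0.90]
Cofactors of I−A, C_ij = (−1)^(i+j)·(minor ij) (rows/columns in the sector order above):
  C_11 = (0.85)(0.90) − (-0.20)(-0.10) = 0.7450
  C_12 = −[(-0.20)(0.90) − (-0.20)(-0.35)] = 0.2500
  C_13 = (-0.20)(-0.10) − (0.85)(-0.35) = 0.3175
  C_21 = −[(-0.40)(0.90) − (-0.35)(-0.10)] = 0.3950
  C_22 = (0.85)(0.90) − (-0.35)(-0.35) = 0.6425
  C_23 = −[(0.85)(-0.10) − (-0.40)(-0.35)] = 0.2250
  C_31 = (-0.40)(-0.20) − (-0.35)(0.85) = 0.3775
  C_32 = −[(0.85)(-0.20) − (-0.35)(-0.20)] = 0.2400
  C_33 = (0.85)(0.85) − (-0.40)(-0.20) = 0.6425
det(I−A) = Σ_j (I−A)_1j·C_1j = (0.85)(0.7450) + (-0.40)(0.2500) + (-0.35)(0.3175) = 0.422125
adj(I−A) = Cᵀ =
  [ 0.7450   0.3950   0.3775]
  [ 0.2500   0.6425   0.2400]
  [ 0.3175   0.2250   0.6425]
(I − A)⁻¹ = adj(I−A) / det(I−A) ≈
  [   1.7649     0.9357     0.8943]
  [   0.5922     1.5221     0.5686]
  [   0.7521     0.5330     1.5221]
x = (I − A)⁻¹ d = adj(I−A)·d / det(I−A), with det(I−A) = 0.422125:
  x_G = (0.7450·360 + 0.3950·320 + 0.3775·140) / 0.422125 = 447.45 / 0.422125 ≈ 1059.994
  x_D = (0.2500·360 + 0.6425·320 + 0.2400·140) / 0.422125 = 329.20 / 0.422125 ≈ 779.864
  x_S = (0.3175·360 + 0.2250·320 + 0.6425·140) / 0.422125 = 276.25 / 0.422125 ≈ 654.427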